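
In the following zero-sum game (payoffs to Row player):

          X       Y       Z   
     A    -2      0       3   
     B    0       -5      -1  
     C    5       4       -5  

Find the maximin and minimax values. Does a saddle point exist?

Maximin = -2, Minimax = 3, Saddle: False

Work:
Row minimums: [-2, -5, -5] → maximin = -2
Column maximums: [5, 4, 3] → minimax = 3
No saddle point (maximin ≠ minimax). Mixed strategy needed.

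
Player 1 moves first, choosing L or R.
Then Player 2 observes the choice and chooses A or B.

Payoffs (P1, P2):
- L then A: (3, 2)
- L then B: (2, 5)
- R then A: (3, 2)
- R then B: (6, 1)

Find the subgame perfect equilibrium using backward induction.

P1 plays R, P2 plays B after L and A after R; Payoff (3, 2)

Work:
Backward induction:
After L: P2 chooses B → P1 gets 2
After R: P2 chooses A → P1 gets 3
P1 chooses R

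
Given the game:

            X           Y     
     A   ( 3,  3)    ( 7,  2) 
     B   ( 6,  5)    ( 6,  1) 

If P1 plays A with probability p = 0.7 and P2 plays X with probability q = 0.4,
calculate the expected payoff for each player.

E[P1] = 5.58, E[P2] = 2.46

Work:
E[P1] = p·q·π₁(A,X) + p·(1-q)·π₁(A,Y) + (1-p)·q·π₁(B,X) + (1-p)·(1-q)·π₁(B,Y)
= 0.7·0.4·3 + 0.7·0.6·7 + 0.3·0.4·6 + 0.3·0.6·6
= 5.58

E[P2] = 2.46 (similar calculation)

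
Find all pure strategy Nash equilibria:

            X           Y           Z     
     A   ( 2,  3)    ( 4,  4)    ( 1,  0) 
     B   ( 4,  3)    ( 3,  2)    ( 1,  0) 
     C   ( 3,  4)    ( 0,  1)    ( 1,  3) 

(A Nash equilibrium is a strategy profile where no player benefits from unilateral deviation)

Nash equilibrium: (A, Y), (B, X)

Work:
Best responses:
  P1 vs X: payoffs [2, 4, 3] → best response B (payoff 4)
  P1 vs Y: payoffs [4, 3, 0] → best response A (payoff 4)
  P1 vs Z: payoffs [1, 1, 1] → best response A/B/C (payoff 1)
  P2 vs A: payoffs [3, 4, 0] → best response Y (payoff 4)
  P2 vs B: payoffs [3, 2, 0] → best response X (payoff 3)
  P2 vs C: payoffs [4, 1, 3] → best response X (payoff 4)
Mutual best responses: (A,Y), (B,X) → Nash equilibria.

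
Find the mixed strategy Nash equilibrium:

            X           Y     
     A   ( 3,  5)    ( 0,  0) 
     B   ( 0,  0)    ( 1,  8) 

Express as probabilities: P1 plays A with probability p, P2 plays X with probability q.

p = 0.6154, q = 0.25

Work:
Find probabilities that make opponent indifferent:
P2 chooses q to make P1 indifferent between A and B
P1 chooses p to make P2 indifferent between X and Y
Mixed NE: P1 plays (A: 0.6154, B: 0.3846), P2 plays (X: 0.25, Y: 0.75)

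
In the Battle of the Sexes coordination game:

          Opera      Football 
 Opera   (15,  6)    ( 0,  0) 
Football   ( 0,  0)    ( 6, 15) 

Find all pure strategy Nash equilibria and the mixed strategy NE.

Pure NE: (Opera, Opera) and (Football, Football); Mixed NE: p = 0.7143, q = 0.2857

Work:
Check pure NE:
(Opera, Opera): (15, 6) - no unilateral deviation beneficial
(Football, Football): (6, 15) - no unilateral deviation beneficial
Mixed NE: P1 plays Opera with p = 0.7143, P2 plays Opera with q = 0.2857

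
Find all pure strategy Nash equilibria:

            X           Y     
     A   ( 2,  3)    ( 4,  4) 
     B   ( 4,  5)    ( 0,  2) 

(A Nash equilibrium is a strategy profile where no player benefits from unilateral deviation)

Nash equilibrium: (A, Y), (B, X)

Work:
Best responses:
  P1 vs X: payoffs [2, 4] → best response B (payoff 4)
  P1 vs Y: payoffs [4, 0] → best response A (payoff 4)
  P2 vs A: payoffs [3, 4] → best response Y (payoff 4)
  P2 vs B: payoffs [5, 2] → best response X (payoff 5)
Mutual best responses: (A,Y), (B,X) → Nash equilibria.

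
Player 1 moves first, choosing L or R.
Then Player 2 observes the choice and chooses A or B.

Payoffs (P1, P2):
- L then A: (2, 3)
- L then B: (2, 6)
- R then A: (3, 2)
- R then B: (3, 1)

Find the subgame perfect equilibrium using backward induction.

P1 plays R, P2 plays B after L and A after R; Payoff (3, 2)

Work:
Backward induction:
After L: P2 chooses B → P1 gets 2
After R: P2 chooses A → P1 gets 3
P1 chooses R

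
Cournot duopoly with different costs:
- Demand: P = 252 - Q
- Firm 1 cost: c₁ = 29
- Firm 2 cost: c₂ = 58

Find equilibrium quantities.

q₁* = 84.0, q₂* = 55.0

Work:
Reaction: q₁ = (252 - 29 - q₂)/2
Reaction: q₂ = (252 - 58 - q₁)/2
Solve simultaneously:
q₁* = (252 - 2×29 + 58)/3 = 84.0
q₂* = (252 - 2×58 + 29)/3 = 55.0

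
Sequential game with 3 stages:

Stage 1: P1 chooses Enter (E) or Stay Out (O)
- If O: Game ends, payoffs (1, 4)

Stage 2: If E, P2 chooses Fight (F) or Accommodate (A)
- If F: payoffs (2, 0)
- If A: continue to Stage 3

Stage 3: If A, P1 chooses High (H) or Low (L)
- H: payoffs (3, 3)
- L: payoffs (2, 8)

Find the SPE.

SPE: (E, A, H); Outcome (3, 3)

Work:
Stage 3: P1 chooses H (3 vs 2)
Stage 2: P2: F->0, A->3 (anticipating H). Choose A
Stage 1: P1: O->1, E->3 (anticipating A, H). Choose E
SPE path: E -> A -> H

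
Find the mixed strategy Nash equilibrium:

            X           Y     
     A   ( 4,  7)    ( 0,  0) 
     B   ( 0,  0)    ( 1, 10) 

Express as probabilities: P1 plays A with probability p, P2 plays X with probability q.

p = 0.5882, q = 0.2

Work:
Find probabilities that make opponent indifferent:
P2 chooses q to make P1 indifferent between A and B
P1 chooses p to make P2 indifferent between X and Y
Mixed NE: P1 plays (A: 0.5882, B: 0.4118), P2 plays (X: 0.2, Y: 0.8)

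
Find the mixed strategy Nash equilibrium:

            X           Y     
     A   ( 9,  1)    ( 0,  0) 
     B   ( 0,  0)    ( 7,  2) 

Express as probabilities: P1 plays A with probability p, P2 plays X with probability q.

p = 0.6667, q = 0.4375

Work:
Find probabilities that make opponent indifferent:
P2 chooses q to make P1 indifferent between A and B
P1 chooses p to make P2 indifferent between X and Y
Mixed NE: P1 plays (A: 0.6667, B: 0.3333), P2 plays (X: 0.4375, Y: 0.5625)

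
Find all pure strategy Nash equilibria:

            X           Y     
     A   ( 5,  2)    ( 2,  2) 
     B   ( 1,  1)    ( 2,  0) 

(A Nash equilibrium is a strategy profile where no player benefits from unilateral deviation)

Nash equilibrium: (A, X), (A, Y)

Work:
Best responses:
  P1 vs X: payoffs [5, 1] → best response A (payoff 5)
  P1 vs Y: payoffs [2, 2] → best response A/B (payoff 2)
  P2 vs A: payoffs [2, 2] → best response X/Y (payoff 2)
  P2 vs B: payoffs [1, 0] → best response X (payoff 1)
Mutual best responses: (A,X), (A,Y) → Nash equilibria.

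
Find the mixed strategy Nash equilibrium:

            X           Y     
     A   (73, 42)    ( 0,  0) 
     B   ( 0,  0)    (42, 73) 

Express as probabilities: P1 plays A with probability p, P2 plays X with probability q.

p = 0.6348, q = 0.3652

Work:
Find probabilities that make opponent indifferent:
P2 chooses q to make P1 indifferent between A and B
P1 chooses p to make P2 indifferent between X and Y
Mixed NE: P1 plays (A: 0.6348, B: 0.3652), P2 plays (X: 0.3652, Y: 0.6348)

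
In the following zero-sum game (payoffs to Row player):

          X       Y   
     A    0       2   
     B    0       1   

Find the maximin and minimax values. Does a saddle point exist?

Maximin = 0, Minimax = 0, Saddle: True

Work:
Row minimums: [0, 0] → maximin = 0
Column maximums: [0, 2] → minimax = 0
Saddle point exists! Game value = 0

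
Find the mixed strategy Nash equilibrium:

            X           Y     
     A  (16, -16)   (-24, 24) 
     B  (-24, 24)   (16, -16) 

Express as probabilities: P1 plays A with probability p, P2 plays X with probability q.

p = 0.5, q = 0.5

Work:
Find probabilities that make opponent indifferent:
P2 chooses q to make P1 indifferent between A and B
P1 chooses p to make P2 indifferent between X and Y
Mixed NE: P1 plays (A: 0.5, B: 0.5), P2 plays (X: 0.5, Y: 0.5)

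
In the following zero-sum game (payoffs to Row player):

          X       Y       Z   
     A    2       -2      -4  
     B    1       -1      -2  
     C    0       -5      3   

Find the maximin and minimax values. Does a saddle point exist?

Maximin = -2, Minimax = -1, Saddle: False

Work:
Row minimums: [-4, -2, -5] → maximin = -2
Column maximums: [2, -1, 3] → minimax = -1
No saddle point (maximin ≠ minimax). Mixed strategy needed.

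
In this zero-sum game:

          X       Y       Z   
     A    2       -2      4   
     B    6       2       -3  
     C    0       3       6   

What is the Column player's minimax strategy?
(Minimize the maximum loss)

Column should play Y, value = 3

Work:
Column player minimizes Row's maximum payoff:
Column X: max payoff to Row = 6
Column Y: max payoff to Row = 3
Column Z: max payoff to Row = 6
Minimum is 3, achieved by column Y.
Minimax strategy: Y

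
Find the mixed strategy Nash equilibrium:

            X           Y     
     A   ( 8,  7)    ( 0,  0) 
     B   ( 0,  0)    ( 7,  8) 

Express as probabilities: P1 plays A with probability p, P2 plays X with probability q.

p = 0.5333, q = 0.4667

Work:
Find probabilities that make opponent indifferent:
P2 chooses q to make P1 indifferent between A and B
P1 chooses p to make P2 indifferent between X and Y
Mixed NE: P1 plays (A: 0.5333, B: 0.4667), P2 plays (X: 0.4667, Y: 0.5333)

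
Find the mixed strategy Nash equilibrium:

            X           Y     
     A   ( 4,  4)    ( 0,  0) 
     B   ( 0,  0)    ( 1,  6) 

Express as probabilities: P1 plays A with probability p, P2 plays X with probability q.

p = 0.6, q = 0.2

Work:
Find probabilities that make opponent indifferent:
P2 chooses q to make P1 indifferent between A and B
P1 chooses p to make P2 indifferent between X and Y
Mixed NE: P1 plays (A: 0.6, B: 0.4), P2 plays (X: 0.2, Y: 0.8)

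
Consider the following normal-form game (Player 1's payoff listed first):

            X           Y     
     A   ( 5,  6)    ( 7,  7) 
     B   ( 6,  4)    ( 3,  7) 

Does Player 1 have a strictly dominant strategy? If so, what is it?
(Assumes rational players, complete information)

No strictly dominant strategy exists for Player 1

Work:
A strategy strictly dominates another if it gives a strictly higher payoff against every opponent action. Compare each pair of P1's strategies column-by-column:
  A vs B: [5 vs 6, 7 vs 3] → A does not strictly dominate B (column X: 5 ≤ 6)
  B vs A: [6 vs 5, 3 vs 7] → B does not strictly dominate A (column Y: 3 ≤ 7)
No single strategy strictly dominates all others → no strictly dominant strategy.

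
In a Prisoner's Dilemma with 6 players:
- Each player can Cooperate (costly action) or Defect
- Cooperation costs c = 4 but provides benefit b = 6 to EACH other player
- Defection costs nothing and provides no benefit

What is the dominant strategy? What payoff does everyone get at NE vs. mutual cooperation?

Dominant: Defect; NE payoff = 0; Coop payoff = 26

Work:
Defect dominates (saves cost c = 4, benefit to others is external)
NE: All defect → everyone gets 0
If all cooperate: each receives (5)×6 - 4 = 26
Social dilemma: 26 > 0 but NE gives 0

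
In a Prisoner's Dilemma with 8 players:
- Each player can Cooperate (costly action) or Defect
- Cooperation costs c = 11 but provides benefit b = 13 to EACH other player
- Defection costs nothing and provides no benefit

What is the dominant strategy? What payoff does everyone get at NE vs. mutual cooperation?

Dominant: Defect; NE payoff = 0; Coop payoff = 80

Work:
Defect dominates (saves cost c = 11, benefit to others is external)
NE: All defect → everyone gets 0
If all cooperate: each receives (7)×13 - 11 = 80
Social dilemma: 80 > 0 but NE gives 0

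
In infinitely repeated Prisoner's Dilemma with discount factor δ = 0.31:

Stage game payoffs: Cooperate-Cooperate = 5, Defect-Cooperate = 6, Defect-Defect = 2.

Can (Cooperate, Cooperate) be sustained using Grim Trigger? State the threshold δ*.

δ* = 0.25; since δ = 0.31 ≥ 0.25, cooperation can be sustained

Work:
For Grim Trigger:
Cooperate forever: 5/(1-δ)
Defect then punished: 6 + 2·δ/(1-δ)
Need: 5/(1-δ) ≥ 6 + 2·δ/(1-δ)
Solving: δ ≥ (T-R)/(T-P) = (6-5)/(6-2) = 0.25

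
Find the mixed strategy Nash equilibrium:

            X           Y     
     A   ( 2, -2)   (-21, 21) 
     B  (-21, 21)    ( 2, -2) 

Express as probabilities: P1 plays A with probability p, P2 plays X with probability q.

p = 0.5, q = 0.5

Work:
Find probabilities that make opponent indifferent:
P2 chooses q to make P1 indifferent between A and B
P1 chooses p to make P2 indifferent between X and Y
Mixed NE: P1 plays (A: 0.5, B: 0.5), P2 plays (X: 0.5, Y: 0.5)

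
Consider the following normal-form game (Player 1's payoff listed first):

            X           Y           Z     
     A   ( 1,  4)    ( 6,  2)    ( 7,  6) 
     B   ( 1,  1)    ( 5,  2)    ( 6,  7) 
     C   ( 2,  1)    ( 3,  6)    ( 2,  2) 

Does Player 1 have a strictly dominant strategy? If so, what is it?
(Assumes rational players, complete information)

No strictly dominant strategy exists for Player 1

Work:
A strategy strictly dominates another if it gives a strictly higher payoff against every opponent action. Compare each pair of P1's strategies column-by-column:
  A vs B: [1 vs 1, 6 vs 5, 7 vs 6] → A does not strictly dominate B (column X: 1 ≤ 1)
  A vs C: [1 vs 2, 6 vs 3, 7 vs 2] → A does not strictly dominate C (column X: 1 ≤ 2)
  B vs A: [1 vs 1, 5 vs 6, 6 vs 7] → B does not strictly dominate A (column X: 1 ≤ 1)
  B vs C: [1 vs 2, 5 vs 3, 6 vs 2] → B does not strictly dominate C (column X: 1 ≤ 2)
  C vs A: [2 vs 1, 3 vs 6, 2 vs 7] → C does not strictly dominate A (column Y: 3 ≤ 6)
  C vs B: [2 vs 1, 3 vs 5, 2 vs 6] → C does not strictly dominate B (column Y: 3 ≤ 5)
No single strategy strictly dominates all others → no strictly dominant strategy.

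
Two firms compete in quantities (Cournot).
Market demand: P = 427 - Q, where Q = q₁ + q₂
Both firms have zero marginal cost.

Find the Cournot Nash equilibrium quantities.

q₁* = q₂* = 142.33; P* = 142.33

Work:
Profit: π_i = P·q_i = (a - q_i - q_j)·q_i
FOC: ∂π_i/∂q_i = a - 2q_i - q_j = 0
Reaction function: q_i = (427 - q_j)/2
Symmetry: q* = 427/3 = 142.33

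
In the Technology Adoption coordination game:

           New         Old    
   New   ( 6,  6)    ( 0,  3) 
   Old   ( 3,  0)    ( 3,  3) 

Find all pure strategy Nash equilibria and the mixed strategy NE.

Pure NE: (New, New) and (Old, Old); Mixed NE: p = 0.5, q = 0.5

Work:
Check pure NE:
(New, New): (6, 6) - no unilateral deviation beneficial
(Old, Old): (3, 3) - no unilateral deviation beneficial
Mixed NE: P1 plays New with p = 0.5, P2 plays New with q = 0.5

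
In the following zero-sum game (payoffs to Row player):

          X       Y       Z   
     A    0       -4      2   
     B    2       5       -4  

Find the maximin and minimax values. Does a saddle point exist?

Maximin = -4, Minimax = 2, Saddle: False

Work:
Row minimums: [-4, -4] → maximin = -4
Column maximums: [2, 5, 2] → minimax = 2
No saddle point (maximin ≠ minimax). Mixed strategy needed.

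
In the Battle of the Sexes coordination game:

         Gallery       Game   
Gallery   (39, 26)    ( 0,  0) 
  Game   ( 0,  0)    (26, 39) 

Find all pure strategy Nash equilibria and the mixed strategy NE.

Pure NE: (Gallery, Gallery) and (Game, Game); Mixed NE: p = 0.6, q = 0.4

Work:
Check pure NE:
(Gallery, Gallery): (39, 26) - no unilateral deviation beneficial
(Game, Game): (26, 39) - no unilateral deviation beneficial
Mixed NE: P1 plays Gallery with p = 0.6, P2 plays Gallery with q = 0.4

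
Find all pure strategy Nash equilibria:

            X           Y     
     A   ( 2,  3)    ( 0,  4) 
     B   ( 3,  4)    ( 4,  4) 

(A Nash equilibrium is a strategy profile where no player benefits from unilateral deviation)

Nash equilibrium: (B, X), (B, Y)

Work:
Best responses:
  P1 vs X: payoffs [2, 3] → best response B (payoff 3)
  P1 vs Y: payoffs [0, 4] → best response B (payoff 4)
  P2 vs A: payoffs [3, 4] → best response Y (payoff 4)
  P2 vs B: payoffs [4, 4] → best response X/Y (payoff 4)
Mutual best responses: (B,X), (B,Y) → Nash equilibria.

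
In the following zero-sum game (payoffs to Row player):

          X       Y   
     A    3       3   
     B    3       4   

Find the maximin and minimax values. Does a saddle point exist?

Maximin = 3, Minimax = 3, Saddle: True

Work:
Row minimums: [3, 3] → maximin = 3
Column maximums: [3, 4] → minimax = 3
Saddle point exists! Game value = 3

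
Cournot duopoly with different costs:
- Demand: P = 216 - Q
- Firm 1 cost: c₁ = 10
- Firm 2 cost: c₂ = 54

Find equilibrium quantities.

q₁* = 83.33, q₂* = 39.33

Work:
Reaction: q₁ = (216 - 10 - q₂)/2
Reaction: q₂ = (216 - 54 - q₁)/2
Solve simultaneously:
q₁* = (216 - 2×10 + 54)/3 = 83.33
q₂* = (216 - 2×54 + 10)/3 = 39.33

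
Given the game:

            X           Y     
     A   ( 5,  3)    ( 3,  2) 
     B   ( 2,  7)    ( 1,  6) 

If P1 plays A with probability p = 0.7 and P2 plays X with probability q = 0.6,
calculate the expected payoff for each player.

E[P1] = 3.42, E[P2] = 3.8

Work:
E[P1] = p·q·π₁(A,X) + p·(1-q)·π₁(A,Y) + (1-p)·q·π₁(B,X) + (1-p)·(1-q)·π₁(B,Y)
= 0.7·0.6·5 + 0.7·0.4·3 + 0.3·0.6·2 + 0.3·0.4·1
= 3.42

E[P2] = 3.8 (similar calculation)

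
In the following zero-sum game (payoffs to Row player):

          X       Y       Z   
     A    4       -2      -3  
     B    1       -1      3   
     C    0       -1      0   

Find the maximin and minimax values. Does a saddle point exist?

Maximin = -1, Minimax = -1, Saddle: True

Work:
Row minimums: [-3, -1, -1] → maximin = -1
Column maximums: [4, -1, 3] → minimax = -1
Saddle point exists! Game value = -1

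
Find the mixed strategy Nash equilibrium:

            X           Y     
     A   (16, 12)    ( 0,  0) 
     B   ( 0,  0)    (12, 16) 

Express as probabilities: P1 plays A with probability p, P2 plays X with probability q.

p = 0.5714, q = 0.4286

Work:
Find probabilities that make opponent indifferent:
P2 chooses q to make P1 indifferent between A and B
P1 chooses p to make P2 indifferent between X and Y
Mixed NE: P1 plays (A: 0.5714, B: 0.4286), P2 plays (X: 0.4286, Y: 0.5714)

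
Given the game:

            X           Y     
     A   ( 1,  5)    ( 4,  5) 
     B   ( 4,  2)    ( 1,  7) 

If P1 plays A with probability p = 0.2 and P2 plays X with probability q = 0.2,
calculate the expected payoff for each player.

E[P1] = 1.96, E[P2] = 5.8

Work:
E[P1] = p·q·π₁(A,X) + p·(1-q)·π₁(A,Y) + (1-p)·q·π₁(B,X) + (1-p)·(1-q)·π₁(B,Y)
= 0.2·0.2·1 + 0.2·0.8·4 + 0.8·0.2·4 + 0.8·0.8·1
= 1.96

E[P2] = 5.8 (similar calculation)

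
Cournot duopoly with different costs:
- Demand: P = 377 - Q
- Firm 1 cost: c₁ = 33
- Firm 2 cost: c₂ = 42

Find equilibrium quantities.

q₁* = 117.67, q₂* = 108.67

Work:
Reaction: q₁ = (377 - 33 - q₂)/2
Reaction: q₂ = (377 - 42 - q₁)/2
Solve simultaneously:
q₁* = (377 - 2×33 + 42)/3 = 117.67
q₂* = (377 - 2×42 + 33)/3 = 108.67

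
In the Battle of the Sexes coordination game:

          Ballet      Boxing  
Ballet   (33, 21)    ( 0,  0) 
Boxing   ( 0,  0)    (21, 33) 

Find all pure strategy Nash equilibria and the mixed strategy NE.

Pure NE: (Ballet, Ballet) and (Boxing, Boxing); Mixed NE: p = 0.6111, q = 0.3889

Work:
Check pure NE:
(Ballet, Ballet): (33, 21) - no unilateral deviation beneficial
(Boxing, Boxing): (21, 33) - no unilateral deviation beneficial
Mixed NE: P1 plays Ballet with p = 0.6111, P2 plays Ballet with q = 0.3889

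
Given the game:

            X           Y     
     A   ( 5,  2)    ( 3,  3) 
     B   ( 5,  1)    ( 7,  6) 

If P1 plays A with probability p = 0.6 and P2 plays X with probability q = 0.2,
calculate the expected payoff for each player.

E[P1] = 4.68, E[P2] = 3.68

Work:
E[P1] = p·q·π₁(A,X) + p·(1-q)·π₁(A,Y) + (1-p)·q·π₁(B,X) + (1-p)·(1-q)·π₁(B,Y)
= 0.6·0.2·5 + 0.6·0.8·3 + 0.4·0.2·5 + 0.4·0.8·7
= 4.68

E[P2] = 3.68 (similar calculation)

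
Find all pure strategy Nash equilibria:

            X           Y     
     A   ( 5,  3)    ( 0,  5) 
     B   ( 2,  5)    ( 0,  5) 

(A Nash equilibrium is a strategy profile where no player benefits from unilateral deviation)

Nash equilibrium: (A, Y), (B, Y)

Work:
Best responses:
  P1 vs X: payoffs [5, 2] → best response A (payoff 5)
  P1 vs Y: payoffs [0, 0] → best response A/B (payoff 0)
  P2 vs A: payoffs [3, 5] → best response Y (payoff 5)
  P2 vs B: payoffs [5, 5] → best response X/Y (payoff 5)
Mutual best responses: (A,Y), (B,Y) → Nash equilibria.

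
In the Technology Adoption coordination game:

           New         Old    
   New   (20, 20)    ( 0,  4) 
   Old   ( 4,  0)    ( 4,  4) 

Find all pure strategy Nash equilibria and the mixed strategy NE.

Pure NE: (New, New) and (Old, Old); Mixed NE: p = 0.2, q = 0.2

Work:
Check pure NE:
(New, New): (20, 20) - no unilateral deviation beneficial
(Old, Old): (4, 4) - no unilateral deviation beneficial
Mixed NE: P1 plays New with p = 0.2, P2 plays New with q = 0.2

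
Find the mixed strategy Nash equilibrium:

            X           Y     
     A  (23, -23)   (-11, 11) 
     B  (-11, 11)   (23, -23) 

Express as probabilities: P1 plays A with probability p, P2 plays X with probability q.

p = 0.5, q = 0.5

Work:
Find probabilities that make opponent indifferent:
P2 chooses q to make P1 indifferent between A and B
P1 chooses p to make P2 indifferent between X and Y
Mixed NE: P1 plays (A: 0.5, B: 0.5), P2 plays (X: 0.5, Y: 0.5)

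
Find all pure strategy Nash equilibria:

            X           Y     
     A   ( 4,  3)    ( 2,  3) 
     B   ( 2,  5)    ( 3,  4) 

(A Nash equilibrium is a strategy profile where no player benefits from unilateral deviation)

Nash equilibrium: (A, X)

Work:
Best responses:
  P1 vs X: payoffs [4, 2] → best response A (payoff 4)
  P1 vs Y: payoffs [2, 3] → best response B (payoff 3)
  P2 vs A: payoffs [3, 3] → best response X/Y (payoff 3)
  P2 vs B: payoffs [5, 4] → best response X (payoff 5)
Mutual best responses: (A,X) → Nash equilibria.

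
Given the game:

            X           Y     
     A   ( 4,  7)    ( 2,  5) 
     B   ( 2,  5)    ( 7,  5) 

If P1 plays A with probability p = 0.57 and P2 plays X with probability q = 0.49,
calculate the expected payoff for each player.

E[P1] = 3.6551, E[P2] = 5.5586

Work:
E[P1] = p·q·π₁(A,X) + p·(1-q)·π₁(A,Y) + (1-p)·q·π₁(B,X) + (1-p)·(1-q)·π₁(B,Y)
= 0.57·0.49·4 + 0.57·0.51·2 + 0.43·0.49·2 + 0.43·0.51·7
= 3.6551

E[P2] = 5.5586 (similar calculation)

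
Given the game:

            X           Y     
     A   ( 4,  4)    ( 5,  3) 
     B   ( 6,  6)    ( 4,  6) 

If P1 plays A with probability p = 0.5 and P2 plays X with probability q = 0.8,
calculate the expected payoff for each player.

E[P1] = 4.9, E[P2] = 4.9

Work:
E[P1] = p·q·π₁(A,X) + p·(1-q)·π₁(A,Y) + (1-p)·q·π₁(B,X) + (1-p)·(1-q)·π₁(B,Y)
= 0.5·0.8·4 + 0.5·0.2·5 + 0.5·0.8·6 + 0.5·0.2·4
= 4.9

E[P2] = 4.9 (similar calculation)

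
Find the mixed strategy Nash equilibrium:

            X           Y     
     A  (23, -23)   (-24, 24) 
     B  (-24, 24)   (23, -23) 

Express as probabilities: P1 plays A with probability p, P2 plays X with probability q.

p = 0.5, q = 0.5

Work:
Find probabilities that make opponent indifferent:
P2 chooses q to make P1 indifferent between A and B
P1 chooses p to make P2 indifferent between X and Y
Mixed NE: P1 plays (A: 0.5, B: 0.5), P2 plays (X: 0.5, Y: 0.5)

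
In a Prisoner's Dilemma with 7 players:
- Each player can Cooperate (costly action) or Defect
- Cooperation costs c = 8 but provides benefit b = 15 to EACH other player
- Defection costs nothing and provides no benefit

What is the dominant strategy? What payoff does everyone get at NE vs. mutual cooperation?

Dominant: Defect; NE payoff = 0; Coop payoff = 82

Work:
Defect dominates (saves cost c = 8, benefit to others is external)
NE: All defect → everyone gets 0
If all cooperate: each receives (6)×15 - 8 = 82
Social dilemma: 82 > 0 but NE gives 0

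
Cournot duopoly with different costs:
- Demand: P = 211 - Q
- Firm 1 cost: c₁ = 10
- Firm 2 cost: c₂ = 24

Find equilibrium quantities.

q₁* = 71.67, q₂* = 57.67

Work:
Reaction: q₁ = (211 - 10 - q₂)/2
Reaction: q₂ = (211 - 24 - q₁)/2
Solve simultaneously:
q₁* = (211 - 2×10 + 24)/3 = 71.67
q₂* = (211 - 2×24 + 10)/3 = 57.67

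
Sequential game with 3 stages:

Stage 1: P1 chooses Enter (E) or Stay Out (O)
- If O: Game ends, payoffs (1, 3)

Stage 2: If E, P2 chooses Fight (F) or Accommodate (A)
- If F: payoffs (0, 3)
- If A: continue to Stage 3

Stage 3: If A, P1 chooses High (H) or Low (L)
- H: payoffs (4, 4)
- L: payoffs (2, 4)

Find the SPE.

SPE: (E, A, H); Outcome (4, 4)

Work:
Stage 3: P1 chooses H (4 vs 2)
Stage 2: P2: F->3, A->4 (anticipating H). Choose A
Stage 1: P1: O->1, E->4 (anticipating A, H). Choose E
SPE path: E -> A -> H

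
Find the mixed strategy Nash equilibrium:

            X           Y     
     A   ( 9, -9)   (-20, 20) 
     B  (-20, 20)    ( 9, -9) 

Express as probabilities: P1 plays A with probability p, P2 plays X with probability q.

p = 0.5, q = 0.5

Work:
Find probabilities that make opponent indifferent:
P2 chooses q to make P1 indifferent between A and B
P1 chooses p to make P2 indifferent between X and Y
Mixed NE: P1 plays (A: 0.5, B: 0.5), P2 plays (X: 0.5, Y: 0.5)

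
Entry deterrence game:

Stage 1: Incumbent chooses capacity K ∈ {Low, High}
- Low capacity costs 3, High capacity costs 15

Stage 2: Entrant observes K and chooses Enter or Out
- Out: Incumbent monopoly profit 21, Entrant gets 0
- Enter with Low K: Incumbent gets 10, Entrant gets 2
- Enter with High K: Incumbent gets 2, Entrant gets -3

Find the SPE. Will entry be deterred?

SPE: (Low, Enter|Low, Out|High); Entry not deterred. Incumbent net profit = 7, Entrant gets 2

Work:
After Low K: Entrant enters (2 > 0)
After High K: Entrant stays out (-3 < 0)
Incumbent: Low → 10−3=7, High → 21−15=6
Incumbent chooses Low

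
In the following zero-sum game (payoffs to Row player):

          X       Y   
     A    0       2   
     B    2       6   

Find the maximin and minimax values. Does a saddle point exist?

Maximin = 2, Minimax = 2, Saddle: True

Work:
Row minimums: [0, 2] → maximin = 2
Column maximums: [2, 6] → minimax = 2
Saddle point exists! Game value = 2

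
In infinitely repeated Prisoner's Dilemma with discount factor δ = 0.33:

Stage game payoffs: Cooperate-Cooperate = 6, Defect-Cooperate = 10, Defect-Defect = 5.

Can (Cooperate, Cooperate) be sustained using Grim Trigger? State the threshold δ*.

δ* = 0.8; since δ = 0.33 < 0.8, cooperation cannot be sustained

Work:
For Grim Trigger:
Cooperate forever: 6/(1-δ)
Defect then punished: 10 + 5·δ/(1-δ)
Need: 6/(1-δ) ≥ 10 + 5·δ/(1-δ)
Solving: δ ≥ (T-R)/(T-P) = (10-6)/(10-5) = 0.8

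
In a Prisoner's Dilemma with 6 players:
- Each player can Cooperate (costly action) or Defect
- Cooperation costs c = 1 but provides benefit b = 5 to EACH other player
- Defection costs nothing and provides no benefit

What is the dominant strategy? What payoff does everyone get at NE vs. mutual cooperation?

Dominant: Defect; NE payoff = 0; Coop payoff = 24

Work:
Defect dominates (saves cost c = 1, benefit to others is external)
NE: All defect → everyone gets 0
If all cooperate: each receives (5)×5 - 1 = 24
Social dilemma: 24 > 0 but NE gives 0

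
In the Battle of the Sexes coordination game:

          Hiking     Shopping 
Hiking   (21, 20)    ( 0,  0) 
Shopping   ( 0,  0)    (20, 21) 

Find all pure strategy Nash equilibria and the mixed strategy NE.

Pure NE: (Hiking, Hiking) and (Shopping, Shopping); Mixed NE: p = 0.5122, q = 0.4878

Work:
Check pure NE:
(Hiking, Hiking): (21, 20) - no unilateral deviation beneficial
(Shopping, Shopping): (20, 21) - no unilateral deviation beneficial
Mixed NE: P1 plays Hiking with p = 0.5122, P2 plays Hiking with q = 0.4878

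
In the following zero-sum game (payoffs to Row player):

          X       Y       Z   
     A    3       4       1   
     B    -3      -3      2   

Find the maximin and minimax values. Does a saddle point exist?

Maximin = 1, Minimax = 2, Saddle: False

Work:
Row minimums: [1, -3] → maximin = 1
Column maximums: [3, 4, 2] → minimax = 2
No saddle point (maximin ≠ minimax). Mixed strategy needed.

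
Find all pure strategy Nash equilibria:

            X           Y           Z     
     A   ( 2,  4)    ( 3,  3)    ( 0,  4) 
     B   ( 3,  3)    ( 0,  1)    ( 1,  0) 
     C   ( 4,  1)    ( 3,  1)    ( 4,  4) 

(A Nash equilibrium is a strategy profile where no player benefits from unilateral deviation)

Nash equilibrium: (C, Z)

Work:
Best responses:
  P1 vs X: payoffs [2, 3, 4] → best response C (payoff 4)
  P1 vs Y: payoffs [3, 0, 3] → best response A/C (payoff 3)
  P1 vs Z: payoffs [0, 1, 4] → best response C (payoff 4)
  P2 vs A: payoffs [4, 3, 4] → best response X/Z (payoff 4)
  P2 vs B: payoffs [3, 1, 0] → best response X (payoff 3)
  P2 vs C: payoffs [1, 1, 4] → best response Z (payoff 4)
Mutual best responses: (C,Z) → Nash equilibria.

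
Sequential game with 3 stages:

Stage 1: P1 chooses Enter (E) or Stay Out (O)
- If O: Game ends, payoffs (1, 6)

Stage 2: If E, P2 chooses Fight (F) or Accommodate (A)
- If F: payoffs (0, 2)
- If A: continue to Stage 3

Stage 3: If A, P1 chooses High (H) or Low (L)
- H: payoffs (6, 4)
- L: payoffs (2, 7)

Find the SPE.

SPE: (E, A, H); Outcome (6, 4)

Work:
Stage 3: P1 chooses H (6 vs 2)
Stage 2: P2: F->2, A->4 (anticipating H). Choose A
Stage 1: P1: O->1, E->6 (anticipating A, H). Choose E
SPE path: E -> A -> H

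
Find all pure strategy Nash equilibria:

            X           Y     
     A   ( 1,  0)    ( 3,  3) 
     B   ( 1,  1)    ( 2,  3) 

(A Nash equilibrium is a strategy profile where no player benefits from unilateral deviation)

Nash equilibrium: (A, Y)

Work:
Best responses:
  P1 vs X: payoffs [1, 1] → best response A/B (payoff 1)
  P1 vs Y: payoffs [3, 2] → best response A (payoff 3)
  P2 vs A: payoffs [0, 3] → best response Y (payoff 3)
  P2 vs B: payoffs [1, 3] → best response Y (payoff 3)
Mutual best responses: (A,Y) → Nash equilibria.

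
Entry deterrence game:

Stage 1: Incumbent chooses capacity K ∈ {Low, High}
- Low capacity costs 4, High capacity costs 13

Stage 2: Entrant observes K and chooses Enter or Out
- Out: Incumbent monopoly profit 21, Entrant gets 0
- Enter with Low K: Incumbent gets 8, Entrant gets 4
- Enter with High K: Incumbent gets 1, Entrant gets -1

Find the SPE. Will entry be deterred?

SPE: (High, Enter|Low, Out|High); Entry deterred. Incumbent net profit = 8

Work:
After Low K: Entrant enters (4 > 0)
After High K: Entrant stays out (-1 < 0)
Incumbent: Low → 8−4=4, High → 21−13=8
Incumbent chooses High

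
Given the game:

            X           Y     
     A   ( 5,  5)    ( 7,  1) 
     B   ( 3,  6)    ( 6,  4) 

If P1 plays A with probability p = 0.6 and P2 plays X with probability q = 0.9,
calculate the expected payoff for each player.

E[P1] = 4.44, E[P2] = 5.08

Work:
E[P1] = p·q·π₁(A,X) + p·(1-q)·π₁(A,Y) + (1-p)·q·π₁(B,X) + (1-p)·(1-q)·π₁(B,Y)
= 0.6·0.9·5 + 0.6·0.1·7 + 0.4·0.9·3 + 0.4·0.1·6
= 4.44

E[P2] = 5.08 (similar calculation)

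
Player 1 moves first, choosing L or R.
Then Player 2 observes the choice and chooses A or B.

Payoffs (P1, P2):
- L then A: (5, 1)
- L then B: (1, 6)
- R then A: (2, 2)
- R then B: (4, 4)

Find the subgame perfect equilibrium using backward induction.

P1 plays R, P2 plays B after L and B after R; Payoff (4, 4)

Work:
Backward induction:
After L: P2 chooses B → P1 gets 1
After R: P2 chooses B → P1 gets 4
P1 chooses R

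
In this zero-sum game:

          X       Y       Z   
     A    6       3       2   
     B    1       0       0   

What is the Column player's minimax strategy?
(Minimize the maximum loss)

Column should play Z, value = 2

Work:
Column player minimizes Row's maximum payoff:
Column X: max payoff to Row = 6
Column Y: max payoff to Row = 3
Column Z: max payoff to Row = 2
Minimum is 2, achieved by column Z.
Minimax strategy: Z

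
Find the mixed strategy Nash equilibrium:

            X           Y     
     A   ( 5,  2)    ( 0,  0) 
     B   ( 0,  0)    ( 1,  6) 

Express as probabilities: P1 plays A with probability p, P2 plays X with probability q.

p = 0.75, q = 0.1667

Work:
Find probabilities that make opponent indifferent:
P2 chooses q to make P1 indifferent between A and B
P1 chooses p to make P2 indifferent between X and Y
Mixed NE: P1 plays (A: 0.75, B: 0.25), P2 plays (X: 0.1667, Y: 0.8333)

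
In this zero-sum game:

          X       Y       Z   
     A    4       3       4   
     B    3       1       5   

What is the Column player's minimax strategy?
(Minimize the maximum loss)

Column should play Y, value = 3

Work:
Column player minimizes Row's maximum payoff:
Column X: max payoff to Row = 4
Column Y: max payoff to Row = 3
Column Z: max payoff to Row = 5
Minimum is 3, achieved by column Y.
Minimax strategy: Y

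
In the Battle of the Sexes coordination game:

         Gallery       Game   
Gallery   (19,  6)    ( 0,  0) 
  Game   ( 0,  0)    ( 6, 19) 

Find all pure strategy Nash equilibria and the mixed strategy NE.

Pure NE: (Gallery, Gallery) and (Game, Game); Mixed NE: p = 0.76, q = 0.24

Work:
Check pure NE:
(Gallery, Gallery): (19, 6) - no unilateral deviation beneficial
(Game, Game): (6, 19) - no unilateral deviation beneficial
Mixed NE: P1 plays Gallery with p = 0.76, P2 plays Gallery with q = 0.24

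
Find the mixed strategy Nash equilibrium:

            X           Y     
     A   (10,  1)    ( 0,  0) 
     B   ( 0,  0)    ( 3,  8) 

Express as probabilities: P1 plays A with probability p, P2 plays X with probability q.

p = 0.8889, q = 0.2308

Work:
Find probabilities that make opponent indifferent:
P2 chooses q to make P1 indifferent between A and B
P1 chooses p to make P2 indifferent between X and Y
Mixed NE: P1 plays (A: 0.8889, B: 0.1111), P2 plays (X: 0.2308, Y: 0.7692)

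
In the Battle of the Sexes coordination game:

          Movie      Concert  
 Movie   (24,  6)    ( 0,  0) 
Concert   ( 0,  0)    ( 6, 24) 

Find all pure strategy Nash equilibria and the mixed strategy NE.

Pure NE: (Movie, Movie) and (Concert, Concert); Mixed NE: p = 0.8, q = 0.2

Work:
Check pure NE:
(Movie, Movie): (24, 6) - no unilateral deviation beneficial
(Concert, Concert): (6, 24) - no unilateral deviation beneficial
Mixed NE: P1 plays Movie with p = 0.8, P2 plays Movie with q = 0.2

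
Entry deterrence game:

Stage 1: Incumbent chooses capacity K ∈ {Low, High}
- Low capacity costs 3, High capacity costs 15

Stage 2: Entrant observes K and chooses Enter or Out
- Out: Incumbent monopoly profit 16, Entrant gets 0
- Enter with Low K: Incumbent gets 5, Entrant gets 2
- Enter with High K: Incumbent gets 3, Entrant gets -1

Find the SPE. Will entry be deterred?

SPE: (Low, Enter|Low, Out|High); Entry not deterred. Incumbent net profit = 2, Entrant gets 2

Work:
After Low K: Entrant enters (2 > 0)
After High K: Entrant stays out (-1 < 0)
Incumbent: Low → 5−3=2, High → 16−15=1
Incumbent chooses Low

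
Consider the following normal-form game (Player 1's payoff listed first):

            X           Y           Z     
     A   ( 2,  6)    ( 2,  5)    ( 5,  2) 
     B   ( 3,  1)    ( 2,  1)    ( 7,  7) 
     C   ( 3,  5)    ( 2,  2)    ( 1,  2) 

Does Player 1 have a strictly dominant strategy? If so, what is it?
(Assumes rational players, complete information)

No strictly dominant strategy exists for Player 1

Work:
A strategy strictly dominates another if it gives a strictly higher payoff against every opponent action. Compare each pair of P1's strategies column-by-column:
  A vs B: [2 vs 3, 2 vs 2, 5 vs 7] → A does not strictly dominate B (column X: 2 ≤ 3)
  A vs C: [2 vs 3, 2 vs 2, 5 vs 1] → A does not strictly dominate C (column X: 2 ≤ 3)
  B vs A: [3 vs 2, 2 vs 2, 7 vs 5] → B does not strictly dominate A (column Y: 2 ≤ 2)
  B vs C: [3 vs 3, 2 vs 2, 7 vs 1] → B does not strictly dominate C (column X: 3 ≤ 3)
  C vs A: [3 vs 2, 2 vs 2, 1 vs 5] → C does not strictly dominate A (column Y: 2 ≤ 2)
  C vs B: [3 vs 3, 2 vs 2, 1 vs 7] → C does not strictly dominate B (column X: 3 ≤ 3)
No single strategy strictly dominates all others → no strictly dominant strategy.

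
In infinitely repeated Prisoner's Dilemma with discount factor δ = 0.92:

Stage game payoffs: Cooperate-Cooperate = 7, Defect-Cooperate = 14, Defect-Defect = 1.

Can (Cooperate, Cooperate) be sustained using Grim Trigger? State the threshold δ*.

δ* = 0.5385; since δ = 0.92 ≥ 0.5385, cooperation can be sustained

Work:
For Grim Trigger:
Cooperate forever: 7/(1-δ)
Defect then punished: 14 + 1·δ/(1-δ)
Need: 7/(1-δ) ≥ 14 + 1·δ/(1-δ)
Solving: δ ≥ (T-R)/(T-P) = (14-7)/(14-1) = 0.5385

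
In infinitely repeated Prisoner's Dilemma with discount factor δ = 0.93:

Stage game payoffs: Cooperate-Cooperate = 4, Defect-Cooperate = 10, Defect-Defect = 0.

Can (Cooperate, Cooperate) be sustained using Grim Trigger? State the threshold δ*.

δ* = 0.6; since δ = 0.93 ≥ 0.6, cooperation can be sustained

Work:
For Grim Trigger:
Cooperate forever: 4/(1-δ)
Defect then punished: 10 + 0·δ/(1-δ)
Need: 4/(1-δ) ≥ 10 + 0·δ/(1-δ)
Solving: δ ≥ (T-R)/(T-P) = (10-4)/(10-0) = 0.6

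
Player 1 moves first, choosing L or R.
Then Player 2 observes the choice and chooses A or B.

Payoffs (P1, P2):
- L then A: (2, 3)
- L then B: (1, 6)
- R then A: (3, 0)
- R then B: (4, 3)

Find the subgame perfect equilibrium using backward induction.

P1 plays R, P2 plays B after L and B after R; Payoff (4, 3)

Work:
Backward induction:
After L: P2 chooses B → P1 gets 1
After R: P2 chooses B → P1 gets 4
P1 chooses R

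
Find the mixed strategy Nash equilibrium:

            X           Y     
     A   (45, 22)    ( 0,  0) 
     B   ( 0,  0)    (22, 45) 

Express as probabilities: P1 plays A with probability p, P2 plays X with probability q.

p = 0.6716, q = 0.3284

Work:
Find probabilities that make opponent indifferent:
P2 chooses q to make P1 indifferent between A and B
P1 chooses p to make P2 indifferent between X and Y
Mixed NE: P1 plays (A: 0.6716, B: 0.3284), P2 plays (X: 0.3284, Y: 0.6716)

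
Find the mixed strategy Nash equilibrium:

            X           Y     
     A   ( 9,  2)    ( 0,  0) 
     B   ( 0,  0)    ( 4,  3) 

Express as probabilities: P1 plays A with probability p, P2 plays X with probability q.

p = 0.6, q = 0.3077

Work:
Find probabilities that make opponent indifferent:
P2 chooses q to make P1 indifferent between A and B
P1 chooses p to make P2 indifferent between X and Y
Mixed NE: P1 plays (A: 0.6, B: 0.4), P2 plays (X: 0.3077, Y: 0.6923)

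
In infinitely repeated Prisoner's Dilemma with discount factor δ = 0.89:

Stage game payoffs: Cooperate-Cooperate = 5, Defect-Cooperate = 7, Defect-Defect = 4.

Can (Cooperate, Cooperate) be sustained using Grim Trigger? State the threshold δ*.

δ* = 0.6667; since δ = 0.89 ≥ 0.6667, cooperation can be sustained

Work:
For Grim Trigger:
Cooperate forever: 5/(1-δ)
Defect then punished: 7 + 4·δ/(1-δ)
Need: 5/(1-δ) ≥ 7 + 4·δ/(1-δ)
Solving: δ ≥ (T-R)/(T-P) = (7-5)/(7-4) = 0.6667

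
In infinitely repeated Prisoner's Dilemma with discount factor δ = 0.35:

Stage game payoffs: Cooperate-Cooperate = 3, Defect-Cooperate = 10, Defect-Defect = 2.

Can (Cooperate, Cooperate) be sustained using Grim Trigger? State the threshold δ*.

δ* = 0.875; since δ = 0.35 < 0.875, cooperation cannot be sustained

Work:
For Grim Trigger:
Cooperate forever: 3/(1-δ)
Defect then punished: 10 + 2·δ/(1-δ)
Need: 3/(1-δ) ≥ 10 + 2·δ/(1-δ)
Solving: δ ≥ (T-R)/(T-P) = (10-3)/(10-2) = 0.875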